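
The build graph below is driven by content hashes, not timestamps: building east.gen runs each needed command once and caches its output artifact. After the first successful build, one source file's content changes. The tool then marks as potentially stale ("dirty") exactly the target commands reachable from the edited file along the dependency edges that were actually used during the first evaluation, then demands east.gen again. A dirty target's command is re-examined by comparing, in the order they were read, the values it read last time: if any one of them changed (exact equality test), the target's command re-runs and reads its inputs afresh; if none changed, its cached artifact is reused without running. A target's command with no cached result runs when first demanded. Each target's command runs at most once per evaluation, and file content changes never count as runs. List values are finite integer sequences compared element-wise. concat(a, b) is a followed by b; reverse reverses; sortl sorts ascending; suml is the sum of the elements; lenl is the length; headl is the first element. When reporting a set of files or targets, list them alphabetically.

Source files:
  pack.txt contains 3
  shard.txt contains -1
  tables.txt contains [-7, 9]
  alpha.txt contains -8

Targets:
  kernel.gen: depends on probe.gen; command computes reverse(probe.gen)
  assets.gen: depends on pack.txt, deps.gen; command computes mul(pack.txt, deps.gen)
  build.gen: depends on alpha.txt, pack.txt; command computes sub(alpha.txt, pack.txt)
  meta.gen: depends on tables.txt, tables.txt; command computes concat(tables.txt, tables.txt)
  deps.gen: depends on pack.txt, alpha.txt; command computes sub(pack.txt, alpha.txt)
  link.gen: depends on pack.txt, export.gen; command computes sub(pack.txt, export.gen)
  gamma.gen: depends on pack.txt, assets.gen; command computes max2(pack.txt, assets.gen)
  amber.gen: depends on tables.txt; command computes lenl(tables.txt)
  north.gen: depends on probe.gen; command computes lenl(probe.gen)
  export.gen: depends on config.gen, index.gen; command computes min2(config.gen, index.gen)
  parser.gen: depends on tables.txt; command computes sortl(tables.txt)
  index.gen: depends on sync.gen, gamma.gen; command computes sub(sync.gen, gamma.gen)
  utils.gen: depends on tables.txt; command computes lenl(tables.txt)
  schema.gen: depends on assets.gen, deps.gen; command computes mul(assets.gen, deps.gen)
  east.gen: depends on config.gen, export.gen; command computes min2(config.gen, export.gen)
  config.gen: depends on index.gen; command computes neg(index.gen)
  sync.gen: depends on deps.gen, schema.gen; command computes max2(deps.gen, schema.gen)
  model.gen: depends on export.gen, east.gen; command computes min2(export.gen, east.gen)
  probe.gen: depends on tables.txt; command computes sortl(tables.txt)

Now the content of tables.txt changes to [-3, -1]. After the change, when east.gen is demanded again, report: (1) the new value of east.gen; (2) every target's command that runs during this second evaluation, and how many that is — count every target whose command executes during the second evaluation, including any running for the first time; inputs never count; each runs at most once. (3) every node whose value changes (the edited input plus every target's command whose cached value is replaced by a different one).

Initial pass — values computed on the first demand:
  deps.gen = sub(3, -8) = 11
  assets.gen = mul(3, 11) = 33
  gamma.gen = max2(3, 33) = 33
  schema.gen = mul(33, 11) = 363
  sync.gen = max2(11, 363) = 363
  index.gen = sub(363, 33) = 330
  config.gen = neg(330) = -330
  export.gen = min2(-330, 330) = -330
  east.gen = min2(-330, -330) = -330

Second demand — change propagation:
  no demanded computation ever read tables.txt, so the edit dirties nothing and nothing runs.

The important point: nothing the output needs ever reads tables.txt, so the edit is invisible to it.

east.gen now evaluates to -330.
Run set: none (0 run).
Changed values: tables.txt.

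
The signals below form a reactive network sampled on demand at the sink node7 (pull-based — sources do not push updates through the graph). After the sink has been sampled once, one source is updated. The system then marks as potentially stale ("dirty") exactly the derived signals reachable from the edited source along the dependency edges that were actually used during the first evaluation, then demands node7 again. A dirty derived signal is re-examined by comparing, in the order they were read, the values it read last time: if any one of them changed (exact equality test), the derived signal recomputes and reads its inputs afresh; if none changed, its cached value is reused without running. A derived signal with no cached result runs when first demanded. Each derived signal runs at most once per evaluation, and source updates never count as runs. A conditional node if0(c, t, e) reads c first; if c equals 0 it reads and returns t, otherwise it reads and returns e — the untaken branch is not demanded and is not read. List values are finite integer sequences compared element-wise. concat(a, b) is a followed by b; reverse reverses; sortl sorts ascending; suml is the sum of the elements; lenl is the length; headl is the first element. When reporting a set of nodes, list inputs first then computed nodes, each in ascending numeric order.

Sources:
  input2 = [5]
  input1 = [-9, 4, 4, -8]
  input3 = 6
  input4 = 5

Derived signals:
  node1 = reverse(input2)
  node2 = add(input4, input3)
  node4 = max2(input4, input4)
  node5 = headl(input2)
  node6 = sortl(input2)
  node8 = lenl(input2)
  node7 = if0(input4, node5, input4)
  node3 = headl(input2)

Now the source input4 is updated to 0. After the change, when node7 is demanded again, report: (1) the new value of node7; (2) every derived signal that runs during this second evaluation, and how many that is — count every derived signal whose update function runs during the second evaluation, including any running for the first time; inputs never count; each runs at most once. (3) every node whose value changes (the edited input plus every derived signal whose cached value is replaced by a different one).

node7 now evaluates to 5.
Run set: node5, node7 (2 run).
Changed values: input4.
The important point: the flipped condition pulls in fresh nodes; node5 runs for the first time.

Initial pass — values computed on the first demand:
  node7 = if0(input4=5 -> else branch input4) = 5

Second demand — change propagation:
  node5: newly demanded (no cache) — executes and yields 5.
  node7: re-runs because input4 5->0; input4 5->0; new result 5 (unchanged).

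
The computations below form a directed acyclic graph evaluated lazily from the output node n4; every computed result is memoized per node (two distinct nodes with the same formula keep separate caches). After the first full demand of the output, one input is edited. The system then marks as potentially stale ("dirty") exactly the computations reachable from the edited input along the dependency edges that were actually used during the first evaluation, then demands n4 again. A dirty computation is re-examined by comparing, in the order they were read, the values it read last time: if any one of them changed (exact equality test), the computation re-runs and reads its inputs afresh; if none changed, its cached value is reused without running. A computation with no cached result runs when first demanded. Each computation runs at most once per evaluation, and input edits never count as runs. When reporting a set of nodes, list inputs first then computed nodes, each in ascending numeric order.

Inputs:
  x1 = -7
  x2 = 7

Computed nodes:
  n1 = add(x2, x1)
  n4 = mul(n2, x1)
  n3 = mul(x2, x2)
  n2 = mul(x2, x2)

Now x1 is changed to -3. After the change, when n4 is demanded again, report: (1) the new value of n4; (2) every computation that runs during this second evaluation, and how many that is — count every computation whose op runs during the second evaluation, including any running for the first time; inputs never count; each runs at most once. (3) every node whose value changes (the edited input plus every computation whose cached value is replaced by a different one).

Demanding n4 again yields -147.
1 computations run: n4.
The nodes whose values change: x1, n4.

First demand of the output computes:
  n2 = mul(7, 7) = 49
  n4 = mul(49, -7) = -343

After the edit, cleaning proceeds:
  n4: a read changed (x1 -7->-3) — executes, giving -147.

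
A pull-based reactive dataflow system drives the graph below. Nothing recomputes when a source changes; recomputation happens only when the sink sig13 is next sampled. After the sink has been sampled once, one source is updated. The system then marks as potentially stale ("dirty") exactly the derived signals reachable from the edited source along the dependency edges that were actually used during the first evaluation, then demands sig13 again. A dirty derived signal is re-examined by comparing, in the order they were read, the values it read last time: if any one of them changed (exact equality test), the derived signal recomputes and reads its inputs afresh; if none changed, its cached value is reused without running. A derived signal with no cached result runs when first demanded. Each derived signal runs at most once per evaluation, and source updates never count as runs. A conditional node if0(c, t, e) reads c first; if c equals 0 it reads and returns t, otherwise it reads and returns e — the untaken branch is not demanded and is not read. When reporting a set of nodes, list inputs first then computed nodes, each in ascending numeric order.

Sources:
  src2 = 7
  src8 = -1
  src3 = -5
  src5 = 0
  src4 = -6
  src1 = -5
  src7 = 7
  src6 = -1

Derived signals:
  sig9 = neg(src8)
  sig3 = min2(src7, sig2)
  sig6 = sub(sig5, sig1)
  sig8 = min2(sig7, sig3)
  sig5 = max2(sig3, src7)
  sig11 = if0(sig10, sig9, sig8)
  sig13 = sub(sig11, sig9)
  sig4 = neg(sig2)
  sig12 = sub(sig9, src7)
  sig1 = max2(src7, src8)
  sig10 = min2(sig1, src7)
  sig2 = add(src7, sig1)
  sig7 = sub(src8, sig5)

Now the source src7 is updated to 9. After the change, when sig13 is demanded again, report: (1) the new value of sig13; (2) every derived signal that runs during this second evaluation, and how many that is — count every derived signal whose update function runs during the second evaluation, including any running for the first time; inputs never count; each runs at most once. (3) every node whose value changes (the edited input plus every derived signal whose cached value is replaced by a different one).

First evaluation (everything demanded from the output):
  sig1 = max2(7, -1) = 7
  sig2 = add(7, 7) = 14
  sig3 = min2(7, 14) = 7
  sig5 = max2(7, 7) = 7
  sig7 = sub(-1, 7) = -8
  sig8 = min2(-8, 7) = -8
  sig9 = neg(-1) = 1
  sig10 = min2(7, 7) = 7
  sig11 = if0(sig10=7 -> else branch sig8) = -8
  sig13 = sub(-8, 1) = -9

Propagation after the edit:
  sig1: runs — src7 7->9; result 9.
  sig2: runs — src7 7->9; sig1 7->9; result 18.
  sig3: runs — src7 7->9; sig2 14->18; result 9.
  sig5: runs — sig3 7->9; src7 7->9; result 9.
  sig7: runs — sig5 7->9; result -10.
  sig8: runs — sig7 -8->-10; sig3 7->9; result -10.
  sig10: runs — sig1 7->9; src7 7->9; result 9.
  sig11: runs — sig10 7->9; sig8 -8->-10; result -10.
  sig13: runs — sig11 -8->-10; result -11.

New value of sig13: -11.
Derived signals that run: sig1, sig2, sig3, sig5, sig7, sig8, sig10, sig11, sig13 — 9 in total.
Values that change: src7, sig1, sig2, sig3, sig5, sig7, sig8, sig10, sig11, sig13.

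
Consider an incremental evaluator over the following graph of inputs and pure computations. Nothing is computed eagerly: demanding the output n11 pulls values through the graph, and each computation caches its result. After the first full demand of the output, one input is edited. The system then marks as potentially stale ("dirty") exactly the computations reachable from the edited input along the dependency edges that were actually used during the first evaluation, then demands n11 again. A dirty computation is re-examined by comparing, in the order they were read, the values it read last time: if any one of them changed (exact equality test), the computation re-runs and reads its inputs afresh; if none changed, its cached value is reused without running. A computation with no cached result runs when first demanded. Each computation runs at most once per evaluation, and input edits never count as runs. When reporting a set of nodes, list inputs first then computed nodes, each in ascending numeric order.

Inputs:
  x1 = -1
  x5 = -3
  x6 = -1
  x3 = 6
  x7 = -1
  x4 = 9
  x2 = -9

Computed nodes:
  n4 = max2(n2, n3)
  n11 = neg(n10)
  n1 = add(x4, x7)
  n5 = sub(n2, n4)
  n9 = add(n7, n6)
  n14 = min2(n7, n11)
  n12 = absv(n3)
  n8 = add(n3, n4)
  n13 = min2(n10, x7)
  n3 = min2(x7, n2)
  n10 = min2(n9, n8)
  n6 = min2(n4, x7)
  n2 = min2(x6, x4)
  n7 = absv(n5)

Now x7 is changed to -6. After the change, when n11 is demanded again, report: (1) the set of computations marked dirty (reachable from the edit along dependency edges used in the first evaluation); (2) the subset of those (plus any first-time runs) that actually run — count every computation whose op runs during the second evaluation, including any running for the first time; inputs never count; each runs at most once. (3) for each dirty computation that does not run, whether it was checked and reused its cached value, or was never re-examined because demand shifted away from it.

Initial pass — values computed on the first demand:
  n2 = min2(-1, 9) = -1
  n3 = min2(-1, -1) = -1
  n4 = max2(-1, -1) = -1
  n5 = sub(-1, -1) = 0
  n6 = min2(-1, -1) = -1
  n7 = absv(0) = 0
  n8 = add(-1, -1) = -2
  n9 = add(0, -1) = -1
  n10 = min2(-1, -2) = -2
  n11 = neg(-2) = 2

Second demand — change propagation:
  n3: re-runs because x7 -1->-6; new result -6.
  n4: re-runs because n3 -1->-6; new result -1 (unchanged).
  n5: re-examined; everything it read last time is the same (n2 unchanged, n4 unchanged) — cache 0 kept, no run.
  n6: re-runs because x7 -1->-6; new result -6.
  n7: re-examined; everything it read last time is the same (n5 unchanged) — cache 0 kept, no run.
  n8: re-runs because n3 -1->-6; new result -7.
  n9: re-runs because n6 -1->-6; new result -6.
  n10: re-runs because n9 -1->-6; n8 -2->-7; new result -7.
  n11: re-runs because n10 -2->-7; new result 7.

The important point: at n5 every value read last time is unchanged, so the dirty flag clears without a run.

Dirty set: n3, n4, n5, n6, n7, n8, n9, n10, n11.
Run set: n3, n4, n6, n8, n9, n10, n11 (7 run).
Re-examined without running (cache reused): n5, n7.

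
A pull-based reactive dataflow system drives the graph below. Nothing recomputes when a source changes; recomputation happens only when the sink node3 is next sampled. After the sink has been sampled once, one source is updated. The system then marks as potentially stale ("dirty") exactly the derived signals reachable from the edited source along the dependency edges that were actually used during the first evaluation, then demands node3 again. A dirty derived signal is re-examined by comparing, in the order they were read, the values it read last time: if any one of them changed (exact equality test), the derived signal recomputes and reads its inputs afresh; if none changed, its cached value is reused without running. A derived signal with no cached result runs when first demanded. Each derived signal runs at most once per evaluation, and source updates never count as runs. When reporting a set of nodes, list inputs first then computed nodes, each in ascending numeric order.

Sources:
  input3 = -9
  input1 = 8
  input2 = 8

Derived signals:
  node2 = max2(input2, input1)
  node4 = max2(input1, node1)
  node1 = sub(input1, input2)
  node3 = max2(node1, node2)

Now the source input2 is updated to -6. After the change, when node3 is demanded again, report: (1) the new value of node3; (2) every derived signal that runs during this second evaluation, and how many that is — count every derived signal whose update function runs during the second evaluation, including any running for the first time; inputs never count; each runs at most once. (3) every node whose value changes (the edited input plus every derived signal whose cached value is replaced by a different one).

First evaluation (everything demanded from the output):
  node1 = sub(8, 8) = 0
  node2 = max2(8, 8) = 8
  node3 = max2(0, 8) = 8

Propagation after the edit:
  node1: runs — input2 8->-6; result 14.
  node2: runs — input2 8->-6; result 8 (same value as before).
  node3: runs — node1 0->14; result 14.

New value of node3: 14.
Derived signals that run: node1, node2, node3 — 3 in total.
Values that change: input2, node1, node3.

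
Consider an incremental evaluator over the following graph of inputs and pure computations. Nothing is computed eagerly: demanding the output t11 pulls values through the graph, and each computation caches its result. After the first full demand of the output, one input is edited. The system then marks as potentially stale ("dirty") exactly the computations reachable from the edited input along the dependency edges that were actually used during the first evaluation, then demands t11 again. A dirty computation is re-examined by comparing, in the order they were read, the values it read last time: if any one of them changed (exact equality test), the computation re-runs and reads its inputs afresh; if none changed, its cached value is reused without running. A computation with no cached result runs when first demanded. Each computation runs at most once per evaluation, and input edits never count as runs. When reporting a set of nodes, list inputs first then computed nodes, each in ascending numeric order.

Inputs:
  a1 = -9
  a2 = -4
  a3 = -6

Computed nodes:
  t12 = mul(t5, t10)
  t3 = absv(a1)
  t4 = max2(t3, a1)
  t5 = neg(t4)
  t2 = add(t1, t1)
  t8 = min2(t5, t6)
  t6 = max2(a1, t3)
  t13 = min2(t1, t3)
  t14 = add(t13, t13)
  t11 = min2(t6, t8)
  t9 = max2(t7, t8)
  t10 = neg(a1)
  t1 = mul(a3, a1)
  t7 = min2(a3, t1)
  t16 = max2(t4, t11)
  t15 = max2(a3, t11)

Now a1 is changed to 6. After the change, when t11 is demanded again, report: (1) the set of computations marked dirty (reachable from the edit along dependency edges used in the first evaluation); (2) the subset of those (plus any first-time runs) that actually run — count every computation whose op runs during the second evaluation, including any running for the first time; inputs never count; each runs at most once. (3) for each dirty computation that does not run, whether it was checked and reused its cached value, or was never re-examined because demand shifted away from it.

Dirty set: t3, t4, t5, t6, t8, t11.
Run set: t3, t4, t5, t6, t8, t11 (6 run).
All dirty computations ended up running.

Initial pass — values computed on the first demand:
  t3 = absv(-9) = 9
  t4 = max2(9, -9) = 9
  t5 = neg(9) = -9
  t6 = max2(-9, 9) = 9
  t8 = min2(-9, 9) = -9
  t11 = min2(9, -9) = -9

Second demand — change propagation:
  t3: re-runs because a1 -9->6; new result 6.
  t4: re-runs because t3 9->6; a1 -9->6; new result 6.
  t5: re-runs because t4 9->6; new result -6.
  t6: re-runs because a1 -9->6; t3 9->6; new result 6.
  t8: re-runs because t5 -9->-6; t6 9->6; new result -6.
  t11: re-runs because t6 9->6; t8 -9->-6; new result -6.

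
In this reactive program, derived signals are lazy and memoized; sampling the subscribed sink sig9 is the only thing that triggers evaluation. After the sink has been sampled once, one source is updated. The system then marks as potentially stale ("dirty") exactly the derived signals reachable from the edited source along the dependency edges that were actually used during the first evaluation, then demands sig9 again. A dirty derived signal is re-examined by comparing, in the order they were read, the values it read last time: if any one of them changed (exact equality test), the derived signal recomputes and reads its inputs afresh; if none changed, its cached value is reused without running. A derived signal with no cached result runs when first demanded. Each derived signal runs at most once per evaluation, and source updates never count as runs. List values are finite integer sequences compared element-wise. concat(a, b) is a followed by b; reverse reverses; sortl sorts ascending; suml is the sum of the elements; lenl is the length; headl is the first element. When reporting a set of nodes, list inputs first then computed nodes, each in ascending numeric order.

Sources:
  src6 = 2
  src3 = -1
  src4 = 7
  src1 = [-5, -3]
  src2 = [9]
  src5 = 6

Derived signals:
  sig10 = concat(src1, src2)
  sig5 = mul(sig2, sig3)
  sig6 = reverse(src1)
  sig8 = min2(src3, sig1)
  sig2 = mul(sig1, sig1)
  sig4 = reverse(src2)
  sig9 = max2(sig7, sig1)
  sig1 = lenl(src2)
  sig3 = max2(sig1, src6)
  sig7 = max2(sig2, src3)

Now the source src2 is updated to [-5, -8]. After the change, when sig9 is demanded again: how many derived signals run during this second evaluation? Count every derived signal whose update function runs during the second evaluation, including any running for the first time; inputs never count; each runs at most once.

First demand of the output computes:
  sig1 = lenl([9]) = 1
  sig2 = mul(1, 1) = 1
  sig7 = max2(1, -1) = 1
  sig9 = max2(1, 1) = 1

After the edit, cleaning proceeds:
  sig1: a read changed (src2 [9]->[-5, -8]) — executes, giving 2.
  sig2: a read changed (sig1 1->2; sig1 1->2) — executes, giving 4.
  sig7: a read changed (sig2 1->4) — executes, giving 4.
  sig9: a read changed (sig7 1->4; sig1 1->2) — executes, giving 4.

4 derived signals run: sig1, sig2, sig7, sig9.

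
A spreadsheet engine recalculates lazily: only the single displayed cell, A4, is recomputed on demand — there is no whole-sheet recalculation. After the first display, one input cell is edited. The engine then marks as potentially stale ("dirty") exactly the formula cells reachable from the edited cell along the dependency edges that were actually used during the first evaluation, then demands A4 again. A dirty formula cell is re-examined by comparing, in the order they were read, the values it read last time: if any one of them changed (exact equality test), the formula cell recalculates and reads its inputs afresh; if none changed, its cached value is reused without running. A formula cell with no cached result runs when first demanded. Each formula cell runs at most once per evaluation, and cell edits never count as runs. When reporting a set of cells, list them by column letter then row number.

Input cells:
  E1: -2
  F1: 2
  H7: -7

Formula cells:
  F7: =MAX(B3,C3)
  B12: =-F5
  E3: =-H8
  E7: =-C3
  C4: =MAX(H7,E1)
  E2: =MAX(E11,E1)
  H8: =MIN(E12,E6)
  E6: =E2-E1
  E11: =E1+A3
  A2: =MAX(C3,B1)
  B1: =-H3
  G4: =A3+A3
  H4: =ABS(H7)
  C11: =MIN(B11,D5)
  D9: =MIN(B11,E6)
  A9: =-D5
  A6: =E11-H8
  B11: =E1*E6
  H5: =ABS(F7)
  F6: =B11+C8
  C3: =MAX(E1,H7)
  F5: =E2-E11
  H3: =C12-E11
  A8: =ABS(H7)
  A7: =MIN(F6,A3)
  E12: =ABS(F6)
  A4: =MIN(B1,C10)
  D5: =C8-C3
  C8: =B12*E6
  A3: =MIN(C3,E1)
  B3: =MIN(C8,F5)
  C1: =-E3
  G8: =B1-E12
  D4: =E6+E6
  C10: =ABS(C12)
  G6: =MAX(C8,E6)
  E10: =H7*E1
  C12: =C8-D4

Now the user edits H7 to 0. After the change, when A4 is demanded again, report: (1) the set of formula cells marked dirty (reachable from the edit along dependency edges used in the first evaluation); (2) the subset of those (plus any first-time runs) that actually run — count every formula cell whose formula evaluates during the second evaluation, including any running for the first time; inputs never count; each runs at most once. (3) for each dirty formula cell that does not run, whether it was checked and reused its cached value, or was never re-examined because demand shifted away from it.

First evaluation (everything demanded from the output):
  C3 = MAX(-2, -7) = -2
  A3 = MIN(-2, -2) = -2
  E11 = -2 + -2 = -4
  E2 = MAX(-4, -2) = -2
  E6 = -2 - -2 = 0
  D4 = 0 + 0 = 0
  F5 = -2 - -4 = 2
  B12 = -(2) = -2
  C8 = -2 * 0 = 0
  C12 = 0 - 0 = 0
  C10 = ABS(0) = 0
  H3 = 0 - -4 = 4
  B1 = -(4) = -4
  A4 = MIN(-4, 0) = -4

Propagation after the edit:
  C3: runs — H7 -7->0; result 0.
  A3: runs — C3 -2->0; result -2 (same value as before).
  E11: checked — values it read are unchanged (E1 unchanged, A3 unchanged); reused cached -4 without running.
  E2: checked — values it read are unchanged (E11 unchanged, E1 unchanged); reused cached -2 without running.
  E6: checked — values it read are unchanged (E2 unchanged, E1 unchanged); reused cached 0 without running.
  D4: checked — values it read are unchanged (E6 unchanged, E6 unchanged); reused cached 0 without running.
  F5: checked — values it read are unchanged (E2 unchanged, E11 unchanged); reused cached 2 without running.
  B12: checked — values it read are unchanged (F5 unchanged); reused cached -2 without running.
  C8: checked — values it read are unchanged (B12 unchanged, E6 unchanged); reused cached 0 without running.
  C12: checked — values it read are unchanged (C8 unchanged, D4 unchanged); reused cached 0 without running.
  C10: checked — values it read are unchanged (C12 unchanged); reused cached 0 without running.
  H3: checked — values it read are unchanged (C12 unchanged, E11 unchanged); reused cached 4 without running.
  B1: checked — values it read are unchanged (H3 unchanged); reused cached -4 without running.
  A4: checked — values it read are unchanged (B1 unchanged, C10 unchanged); reused cached -4 without running.

Key observation: the change is absorbed at A3 — it re-runs but produces the same value, and the output's value is unchanged.

Marked dirty: A3, A4, B1, B12, C3, C8, C10, C12, D4, E2, E6, E11, F5, H3.
Formula cells that run: A3, C3 — 2 in total.
Checked but reused from cache: A4, B1, B12, C8, C10, C12, D4, E2, E6, E11, F5, H3.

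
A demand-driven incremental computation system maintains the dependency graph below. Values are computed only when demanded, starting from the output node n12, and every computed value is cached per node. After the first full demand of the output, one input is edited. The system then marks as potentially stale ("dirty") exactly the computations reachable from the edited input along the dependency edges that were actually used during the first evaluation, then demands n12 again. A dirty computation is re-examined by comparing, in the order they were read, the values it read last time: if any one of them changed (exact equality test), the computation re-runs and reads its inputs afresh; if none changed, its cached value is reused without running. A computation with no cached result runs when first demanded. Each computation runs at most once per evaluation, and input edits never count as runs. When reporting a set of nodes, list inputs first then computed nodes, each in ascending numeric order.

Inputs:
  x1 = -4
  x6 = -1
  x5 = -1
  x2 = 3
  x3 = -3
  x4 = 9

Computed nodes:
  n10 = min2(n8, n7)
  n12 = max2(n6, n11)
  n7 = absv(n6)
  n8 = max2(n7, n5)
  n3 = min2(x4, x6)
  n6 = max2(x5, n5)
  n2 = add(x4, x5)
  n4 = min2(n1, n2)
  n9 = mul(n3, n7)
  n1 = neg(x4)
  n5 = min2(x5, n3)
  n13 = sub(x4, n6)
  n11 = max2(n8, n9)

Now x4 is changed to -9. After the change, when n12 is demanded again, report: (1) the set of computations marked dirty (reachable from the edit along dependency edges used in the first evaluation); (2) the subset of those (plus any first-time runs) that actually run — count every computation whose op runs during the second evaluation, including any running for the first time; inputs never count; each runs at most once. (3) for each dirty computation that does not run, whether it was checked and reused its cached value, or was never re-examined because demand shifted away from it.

First evaluation (everything demanded from the output):
  n3 = min2(9, -1) = -1
  n5 = min2(-1, -1) = -1
  n6 = max2(-1, -1) = -1
  n7 = absv(-1) = 1
  n8 = max2(1, -1) = 1
  n9 = mul(-1, 1) = -1
  n11 = max2(1, -1) = 1
  n12 = max2(-1, 1) = 1

Propagation after the edit:
  n3: runs — x4 9->-9; result -9.
  n5: runs — n3 -1->-9; result -9.
  n6: runs — n5 -1->-9; result -1 (same value as before).
  n7: checked — values it read are unchanged (n6 unchanged); reused cached 1 without running.
  n8: runs — n5 -1->-9; result 1 (same value as before).
  n9: runs — n3 -1->-9; result -9.
  n11: runs — n9 -1->-9; result 1 (same value as before).
  n12: checked — values it read are unchanged (n6 unchanged, n11 unchanged); reused cached 1 without running.

Key observation: the cutoff stops propagation at n7 — its inputs' values are unchanged, so it reuses its cache.

Marked dirty: n3, n5, n6, n7, n8, n9, n11, n12.
Computations that run: n3, n5, n6, n8, n9, n11 — 6 in total.
Checked but reused from cache: n7, n12.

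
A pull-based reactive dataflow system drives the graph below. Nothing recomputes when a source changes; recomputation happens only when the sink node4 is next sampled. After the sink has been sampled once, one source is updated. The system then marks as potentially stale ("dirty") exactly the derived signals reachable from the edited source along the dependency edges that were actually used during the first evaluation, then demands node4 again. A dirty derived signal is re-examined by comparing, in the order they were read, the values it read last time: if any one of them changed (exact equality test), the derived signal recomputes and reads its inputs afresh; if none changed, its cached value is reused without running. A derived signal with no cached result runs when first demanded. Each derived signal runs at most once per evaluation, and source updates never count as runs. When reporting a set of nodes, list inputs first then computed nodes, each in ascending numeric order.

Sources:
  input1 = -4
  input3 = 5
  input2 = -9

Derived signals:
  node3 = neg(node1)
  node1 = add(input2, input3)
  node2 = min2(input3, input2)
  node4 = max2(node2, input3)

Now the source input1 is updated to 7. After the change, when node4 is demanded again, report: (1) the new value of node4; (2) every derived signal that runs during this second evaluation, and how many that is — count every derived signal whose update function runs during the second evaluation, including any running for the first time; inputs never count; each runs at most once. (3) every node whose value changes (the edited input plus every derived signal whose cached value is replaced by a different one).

New value of node4: 5.
Derived signals that run: none — 0 in total.
Values that change: input1.
Key observation: input1 is never demanded by the output, so the edit triggers no recomputation at all.

First evaluation (everything demanded from the output):
  node2 = min2(5, -9) = -9
  node4 = max2(-9, 5) = 5

Propagation after the edit:
  input1 feeds no computation that the output demands — nothing is marked dirty and nothing runs.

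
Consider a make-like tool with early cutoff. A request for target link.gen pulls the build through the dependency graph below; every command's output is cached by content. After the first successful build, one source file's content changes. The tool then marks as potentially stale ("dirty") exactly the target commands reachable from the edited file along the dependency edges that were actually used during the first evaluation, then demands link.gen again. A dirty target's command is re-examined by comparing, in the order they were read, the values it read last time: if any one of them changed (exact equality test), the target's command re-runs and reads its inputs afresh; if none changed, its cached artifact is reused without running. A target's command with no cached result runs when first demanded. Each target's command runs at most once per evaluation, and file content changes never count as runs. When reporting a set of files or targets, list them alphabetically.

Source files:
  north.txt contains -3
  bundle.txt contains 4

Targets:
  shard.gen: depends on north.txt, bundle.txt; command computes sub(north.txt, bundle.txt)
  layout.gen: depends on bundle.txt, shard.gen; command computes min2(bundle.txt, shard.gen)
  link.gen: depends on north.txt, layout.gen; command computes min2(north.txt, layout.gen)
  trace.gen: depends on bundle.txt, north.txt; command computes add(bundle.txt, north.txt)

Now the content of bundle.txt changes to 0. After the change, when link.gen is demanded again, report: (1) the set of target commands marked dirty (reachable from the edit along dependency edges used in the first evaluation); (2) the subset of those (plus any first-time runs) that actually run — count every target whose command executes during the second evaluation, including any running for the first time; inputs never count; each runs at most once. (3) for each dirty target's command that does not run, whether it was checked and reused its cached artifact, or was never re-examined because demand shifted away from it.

First demand of the output computes:
  shard.gen = sub(-3, 4) = -7
  layout.gen = min2(4, -7) = -7
  link.gen = min2(-3, -7) = -7

After the edit, cleaning proceeds:
  shard.gen: a read changed (bundle.txt 4->0) — executes, giving -3.
  layout.gen: a read changed (bundle.txt 4->0; shard.gen -7->-3) — executes, giving -3.
  link.gen: a read changed (layout.gen -7->-3) — executes, giving -3.

The edit dirties: layout.gen, link.gen, shard.gen.
3 target commands run: layout.gen, link.gen, shard.gen.
No dirty target's command escaped a run.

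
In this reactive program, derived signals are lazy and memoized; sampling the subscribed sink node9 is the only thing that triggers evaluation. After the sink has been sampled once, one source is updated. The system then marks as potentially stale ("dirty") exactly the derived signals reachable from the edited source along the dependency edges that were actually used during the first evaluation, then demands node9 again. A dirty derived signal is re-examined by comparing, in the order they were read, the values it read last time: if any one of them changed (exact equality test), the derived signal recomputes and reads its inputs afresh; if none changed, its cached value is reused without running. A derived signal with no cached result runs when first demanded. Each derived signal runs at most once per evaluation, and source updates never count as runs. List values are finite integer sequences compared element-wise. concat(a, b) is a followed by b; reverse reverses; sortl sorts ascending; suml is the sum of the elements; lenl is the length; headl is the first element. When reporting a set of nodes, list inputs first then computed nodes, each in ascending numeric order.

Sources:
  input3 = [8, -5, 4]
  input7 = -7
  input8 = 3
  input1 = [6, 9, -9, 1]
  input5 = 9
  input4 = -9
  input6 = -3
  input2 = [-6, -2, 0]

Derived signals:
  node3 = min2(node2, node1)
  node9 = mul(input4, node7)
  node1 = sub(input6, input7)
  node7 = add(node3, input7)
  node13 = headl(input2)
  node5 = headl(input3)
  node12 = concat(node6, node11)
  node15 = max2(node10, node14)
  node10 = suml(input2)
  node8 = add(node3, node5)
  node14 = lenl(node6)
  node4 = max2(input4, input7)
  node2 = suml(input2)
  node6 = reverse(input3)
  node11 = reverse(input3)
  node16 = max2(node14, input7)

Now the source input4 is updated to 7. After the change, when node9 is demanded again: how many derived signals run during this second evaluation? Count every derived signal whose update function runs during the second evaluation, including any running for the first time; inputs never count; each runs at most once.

1 derived signals run: node9.

First demand of the output computes:
  node1 = sub(-3, -7) = 4
  node2 = suml([-6, -2, 0]) = -8
  node3 = min2(-8, 4) = -8
  node7 = add(-8, -7) = -15
  node9 = mul(-9, -15) = 135

After the edit, cleaning proceeds:
  node9: a read changed (input4 -9->7) — executes, giving -105.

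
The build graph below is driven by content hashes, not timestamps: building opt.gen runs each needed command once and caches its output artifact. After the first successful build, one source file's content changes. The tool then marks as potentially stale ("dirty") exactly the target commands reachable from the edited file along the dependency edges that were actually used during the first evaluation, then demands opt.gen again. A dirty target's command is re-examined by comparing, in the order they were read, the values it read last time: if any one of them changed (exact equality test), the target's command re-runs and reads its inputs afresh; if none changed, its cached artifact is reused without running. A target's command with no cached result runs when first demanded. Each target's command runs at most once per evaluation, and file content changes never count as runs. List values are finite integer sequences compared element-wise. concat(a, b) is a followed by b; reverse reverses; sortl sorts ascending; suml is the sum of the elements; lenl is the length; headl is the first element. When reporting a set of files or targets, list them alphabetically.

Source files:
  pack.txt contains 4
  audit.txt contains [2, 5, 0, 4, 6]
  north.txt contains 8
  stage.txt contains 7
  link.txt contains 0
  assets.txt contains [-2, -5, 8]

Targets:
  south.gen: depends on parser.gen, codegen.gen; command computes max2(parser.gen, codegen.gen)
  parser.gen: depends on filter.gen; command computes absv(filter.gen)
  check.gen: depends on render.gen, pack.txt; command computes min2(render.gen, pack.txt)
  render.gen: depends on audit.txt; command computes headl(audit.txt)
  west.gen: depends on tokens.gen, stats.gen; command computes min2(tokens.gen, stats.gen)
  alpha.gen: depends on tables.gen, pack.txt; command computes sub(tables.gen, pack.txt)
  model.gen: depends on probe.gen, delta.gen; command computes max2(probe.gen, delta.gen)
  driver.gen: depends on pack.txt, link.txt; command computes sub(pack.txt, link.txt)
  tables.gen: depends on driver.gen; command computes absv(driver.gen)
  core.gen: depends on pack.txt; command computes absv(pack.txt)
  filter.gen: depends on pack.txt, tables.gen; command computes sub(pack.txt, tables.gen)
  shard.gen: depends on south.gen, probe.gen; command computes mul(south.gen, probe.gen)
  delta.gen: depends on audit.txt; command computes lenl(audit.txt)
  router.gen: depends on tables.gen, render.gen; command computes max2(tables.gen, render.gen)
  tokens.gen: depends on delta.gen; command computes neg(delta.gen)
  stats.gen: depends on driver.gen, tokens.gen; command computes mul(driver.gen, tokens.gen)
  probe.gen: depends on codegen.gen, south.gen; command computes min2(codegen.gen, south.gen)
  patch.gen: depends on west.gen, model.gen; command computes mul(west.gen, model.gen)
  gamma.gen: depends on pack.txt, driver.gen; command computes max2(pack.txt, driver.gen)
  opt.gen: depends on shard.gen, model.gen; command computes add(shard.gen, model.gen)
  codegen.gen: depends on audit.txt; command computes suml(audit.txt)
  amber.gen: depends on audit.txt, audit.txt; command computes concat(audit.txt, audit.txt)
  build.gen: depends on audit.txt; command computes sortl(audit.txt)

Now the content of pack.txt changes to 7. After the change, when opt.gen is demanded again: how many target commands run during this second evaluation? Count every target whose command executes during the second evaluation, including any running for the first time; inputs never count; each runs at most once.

Run set: driver.gen, filter.gen, tables.gen (3 run).
The important point: filter.gen recomputes to an identical value, and the output ends up unchanged.

Initial pass — values computed on the first demand:
  codegen.gen = suml([2, 5, 0, 4, 6]) = 17
  delta.gen = lenl([2, 5, 0, 4, 6]) = 5
  driver.gen = sub(4, 0) = 4
  tables.gen = absv(4) = 4
  filter.gen = sub(4, 4) = 0
  parser.gen = absv(0) = 0
  south.gen = max2(0, 17) = 17
  probe.gen = min2(17, 17) = 17
  model.gen = max2(17, 5) = 17
  shard.gen = mul(17, 17) = 289
  opt.gen = add(289, 17) = 306

Second demand — change propagation:
  driver.gen: re-runs because pack.txt 4->7; new result 7.
  tables.gen: re-runs because driver.gen 4->7; new result 7.
  filter.gen: re-runs because pack.txt 4->7; tables.gen 4->7; new result 0 (unchanged).
  parser.gen: re-examined; everything it read last time is the same (filter.gen unchanged) — cache 0 kept, no run.
  south.gen: re-examined; everything it read last time is the same (parser.gen unchanged, codegen.gen unchanged) — cache 17 kept, no run.
  probe.gen: re-examined; everything it read last time is the same (codegen.gen unchanged, south.gen unchanged) — cache 17 kept, no run.
  model.gen: re-examined; everything it read last time is the same (probe.gen unchanged, delta.gen unchanged) — cache 17 kept, no run.
  shard.gen: re-examined; everything it read last time is the same (south.gen unchanged, probe.gen unchanged) — cache 289 kept, no run.
  opt.gen: re-examined; everything it read last time is the same (shard.gen unchanged, model.gen unchanged) — cache 306 kept, no run.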